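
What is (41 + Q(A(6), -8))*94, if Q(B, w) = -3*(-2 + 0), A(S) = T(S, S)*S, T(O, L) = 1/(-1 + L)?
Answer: 4418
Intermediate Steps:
A(S) = S/(-1 + S)
Q(B, w) = 6 (Q(B, w) = -3*(-2) = 6)
(41 + Q(A(6), -8))*94 = (41 + 6)*94 = 47*94 = 4418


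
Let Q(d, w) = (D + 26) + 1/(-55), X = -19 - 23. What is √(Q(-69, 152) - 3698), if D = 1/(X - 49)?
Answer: I*√91984422530/5005 ≈ 60.597*I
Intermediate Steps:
X = -42
D = -1/91 (D = 1/(-42 - 49) = 1/(-91) = -1/91 ≈ -0.010989)
Q(d, w) = 129984/5005 (Q(d, w) = (-1/91 + 26) + 1/(-55) = 2365/91 - 1/55 = 129984/5005)
√(Q(-69, 152) - 3698) = √(129984/5005 - 3698) = √(-18378506/5005) = I*√91984422530/5005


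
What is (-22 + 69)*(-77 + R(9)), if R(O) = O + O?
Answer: -2773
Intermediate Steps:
R(O) = 2*O
(-22 + 69)*(-77 + R(9)) = (-22 + 69)*(-77 + 2*9) = 47*(-77 + 18) = 47*(-59) = -2773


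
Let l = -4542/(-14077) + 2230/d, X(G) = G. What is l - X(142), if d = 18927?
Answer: -37716465674/266435379 ≈ -141.56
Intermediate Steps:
l = 117358144/266435379 (l = -4542/(-14077) + 2230/18927 = -4542*(-1/14077) + 2230*(1/18927) = 4542/14077 + 2230/18927 = 117358144/266435379 ≈ 0.44047)
l - X(142) = 117358144/266435379 - 1*142 = 117358144/266435379 - 142 = -37716465674/266435379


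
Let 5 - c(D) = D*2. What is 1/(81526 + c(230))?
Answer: 1/81071 ≈ 1.2335e-5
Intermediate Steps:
c(D) = 5 - 2*D (c(D) = 5 - D*2 = 5 - 2*D)
1/(81526 + c(230)) = 1/(81526 + (5 - 2*230)) = 1/(81526 + (5 - 460)) = 1/(81526 - 455) = 1/81071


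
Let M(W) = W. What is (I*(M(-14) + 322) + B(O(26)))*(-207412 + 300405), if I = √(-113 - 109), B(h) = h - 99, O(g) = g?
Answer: -6788489 + 28641844*I*√222 ≈ -6.7885e+6 + 4.2675e+8*I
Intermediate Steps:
B(h) = -99 + h
I = I*√222 (I = √(-222) = I*√222 ≈ 14.9*I)
(I*(M(-14) + 322) + B(O(26)))*(-207412 + 300405) = ((I*√222)*(-14 + 322) + (-99 + 26))*(-207412 + 300405) = ((I*√222)*308 - 73)*92993 = (308*I*√222 - 73)*92993 = (-73 + 308*I*√222)*92993 = -6788489 + 28641844*I*√222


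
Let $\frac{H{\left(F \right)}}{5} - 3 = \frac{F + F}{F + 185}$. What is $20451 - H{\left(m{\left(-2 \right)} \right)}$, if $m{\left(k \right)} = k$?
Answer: $\frac{3739808}{183} \approx 20436.0$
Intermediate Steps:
$H{\left(F \right)} = 15 + \frac{10 F}{185 + F}$ ($H{\left(F \right)} = 15 + 5 \frac{F + F}{F + 185} = 15 + 5 \frac{2 F}{185 + F} = 15 + \frac{10 F}{185 + F}$)
$20451 - H{\left(m{\left(-2 \right)} \right)} = 20451 - \frac{25 \left(111 - 2\right)}{185 - 2} = 20451 - 25 \cdot \frac{1}{183} \cdot 109 = 20451 - \frac{2725}{183} = \frac{3739808}{183}$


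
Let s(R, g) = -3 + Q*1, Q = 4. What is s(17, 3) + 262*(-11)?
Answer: -2881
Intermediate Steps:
s(R, g) = 1 (s(R, g) = -3 + 4*1 = -3 + 4 = 1)
s(17, 3) + 262*(-11) = 1 + 262*(-11) = 1 - 2882 = -2881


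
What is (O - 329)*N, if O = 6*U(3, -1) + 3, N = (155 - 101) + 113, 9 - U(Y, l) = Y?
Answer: -48430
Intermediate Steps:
U(Y, l) = 9 - Y
N = 167 (N = 54 + 113 = 167)
O = 39 (O = 6*(9 - 1*3) + 3 = 6*(9 - 3) + 3 = 6*6 + 3 = 36 + 3 = 39)
(O - 329)*N = (39 - 329)*167 = -290*167 = -48430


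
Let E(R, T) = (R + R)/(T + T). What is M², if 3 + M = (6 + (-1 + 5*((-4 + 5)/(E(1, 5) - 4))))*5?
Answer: 85849/361 ≈ 237.81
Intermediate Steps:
E(R, T) = R/T (E(R, T) = (2*R)/((2*T)) = (2*R)*(1/(2*T)) = R/T)
M = 293/19 (M = -3 + (6 + (-1 + 5*((-4 + 5)/(1/5 - 4))))*5 = -3 + (6 + (-1 + 5*(1/(1*(⅕) - 4))))*5 = -3 + (6 + (-1 + 5*(1/(⅕ - 4))))*5 = -3 + (6 + (-1 + 5*(1/(-19/5))))*5 = -3 + (6 + (-1 + 5*(1*(-5/19))))*5 = -3 + (6 + (-1 + 5*(-5/19)))*5 = -3 + (6 + (-1 - 25/19))*5 = -3 + (6 - 44/19)*5 = -3 + (70/19)*5 = -3 + 350/19 = 293/19 ≈ 15.421)
M² = (293/19)² = 85849/361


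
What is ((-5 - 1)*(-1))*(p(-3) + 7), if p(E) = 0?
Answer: 42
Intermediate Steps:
((-5 - 1)*(-1))*(p(-3) + 7) = ((-5 - 1)*(-1))*(0 + 7) = -6*(-1)*7 = 6*7 = 42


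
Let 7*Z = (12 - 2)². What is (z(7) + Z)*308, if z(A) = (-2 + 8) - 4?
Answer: 5016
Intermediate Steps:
Z = 100/7 (Z = (12 - 2)²/7 = (⅐)*10² = (⅐)*100 = 100/7 ≈ 14.286)
z(A) = 2 (z(A) = 6 - 4 = 2)
(z(7) + Z)*308 = (2 + 100/7)*308 = (114/7)*308 = 5016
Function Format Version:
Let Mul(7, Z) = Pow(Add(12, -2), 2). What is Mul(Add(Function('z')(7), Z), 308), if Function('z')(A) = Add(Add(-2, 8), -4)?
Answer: 5016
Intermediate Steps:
Z = Rational(100, 7) (Z = Mul(Rational(1, 7), Pow(Add(12, -2), 2)) = Mul(Rational(1, 7), Pow(10, 2)) = Mul(Rational(1, 7), 100) = Rational(100, 7) ≈ 14.286)
Function('z')(A) = 2 (Function('z')(A) = Add(6, -4) = 2)
Mul(Add(Function('z')(7), Z), 308) = Mul(Add(2, Rational(100, 7)), 308) = Mul(Rational(114, 7), 308) = 5016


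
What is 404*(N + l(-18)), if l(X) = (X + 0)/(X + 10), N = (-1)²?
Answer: 1313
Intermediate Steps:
N = 1
l(X) = X/(10 + X)
404*(N + l(-18)) = 404*(1 - 18/(10 - 18)) = 404*(1 - 18/(-8)) = 404*(1 - 18*(-⅛)) = 404*(1 + 9/4) = 404*(13/4) = 1313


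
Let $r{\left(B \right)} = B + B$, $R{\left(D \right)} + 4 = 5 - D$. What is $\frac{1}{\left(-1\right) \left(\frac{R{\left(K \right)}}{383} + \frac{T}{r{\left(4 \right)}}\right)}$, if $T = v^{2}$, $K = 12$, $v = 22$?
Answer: $- \frac{766}{46321} \approx -0.016537$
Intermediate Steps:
$R{\left(D \right)} = 1 - D$ ($R{\left(D \right)} = -4 - \left(-5 + D\right) = 1 - D$)
$T = 484$ ($T = 22^{2} = 484$)
$r{\left(B \right)} = 2 B$
$\frac{1}{\left(-1\right) \left(\frac{R{\left(K \right)}}{383} + \frac{T}{r{\left(4 \right)}}\right)} = \frac{1}{\left(-1\right) \left(\frac{1 - 12}{383} + \frac{484}{2 \cdot 4}\right)} = \frac{1}{\left(-1\right) \left(\left(1 - 12\right) \frac{1}{383} + \frac{484}{8}\right)} = \frac{1}{\left(-1\right) \left(\left(-11\right) \frac{1}{383} + 484 \cdot \frac{1}{8}\right)} = \frac{1}{\left(-1\right) \left(- \frac{11}{383} + \frac{121}{2}\right)} = \frac{1}{\left(-1\right) \frac{46321}{766}} = \frac{1}{- \frac{46321}{766}} = - \frac{766}{46321}$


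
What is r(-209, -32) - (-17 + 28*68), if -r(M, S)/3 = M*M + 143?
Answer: -133359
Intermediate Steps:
r(M, S) = -429 - 3*M² (r(M, S) = -3*(M*M + 143) = -3*(M² + 143) = -3*(143 + M²) = -429 - 3*M²)
r(-209, -32) - (-17 + 28*68) = (-429 - 3*(-209)²) - (-17 + 28*68) = (-429 - 3*43681) - (-17 + 1904) = (-429 - 131043) - 1*1887 = -131472 - 1887 = -133359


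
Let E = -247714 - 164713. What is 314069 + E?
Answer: -98358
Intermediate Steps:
E = -412427
314069 + E = 314069 - 412427 = -98358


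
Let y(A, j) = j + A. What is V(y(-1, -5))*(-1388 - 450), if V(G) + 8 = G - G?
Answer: 14704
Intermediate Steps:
y(A, j) = A + j
V(G) = -8 (V(G) = -8 + (G - G) = -8 + 0 = -8)
V(y(-1, -5))*(-1388 - 450) = -8*(-1388 - 450) = -8*(-1838) = 14704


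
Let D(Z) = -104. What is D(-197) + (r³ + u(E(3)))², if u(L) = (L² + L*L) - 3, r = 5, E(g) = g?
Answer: 19496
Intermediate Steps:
u(L) = -3 + 2*L² (u(L) = (L² + L²) - 3 = 2*L² - 3 = -3 + 2*L²)
D(-197) + (r³ + u(E(3)))² = -104 + (5³ + (-3 + 2*3²))² = -104 + (125 + (-3 + 2*9))² = -104 + (125 + (-3 + 18))² = -104 + (125 + 15)² = -104 + 140² = -104 + 19600 = 19496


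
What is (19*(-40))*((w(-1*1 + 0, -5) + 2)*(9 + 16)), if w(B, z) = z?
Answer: 57000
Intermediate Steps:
(19*(-40))*((w(-1*1 + 0, -5) + 2)*(9 + 16)) = (19*(-40))*((-5 + 2)*(9 + 16)) = -(-2280)*25 = -760*(-75) = 57000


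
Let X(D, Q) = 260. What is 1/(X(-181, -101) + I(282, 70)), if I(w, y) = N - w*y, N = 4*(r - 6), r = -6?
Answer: -1/19528 ≈ -5.1209e-5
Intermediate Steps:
N = -48 (N = 4*(-6 - 6) = 4*(-12) = -48)
I(w, y) = -48 - w*y
1/(X(-181, -101) + I(282, 70)) = 1/(260 + (-48 - 1*282*70)) = 1/(260 + (-48 - 19740)) = 1/(260 - 19788) = 1/(-19528) = -1/19528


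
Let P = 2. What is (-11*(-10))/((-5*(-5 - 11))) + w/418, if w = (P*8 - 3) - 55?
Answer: 2131/1672 ≈ 1.2745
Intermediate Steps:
w = -42 (w = (2*8 - 3) - 55 = (16 - 3) - 55 = 13 - 55 = -42)
(-11*(-10))/((-5*(-5 - 11))) + w/418 = (-11*(-10))/((-5*(-5 - 11))) - 42/418 = 110/((-5*(-16))) - 42*1/418 = 110/80 - 21/209 = 110*(1/80) - 21/209 = 11/8 - 21/209 = 2131/1672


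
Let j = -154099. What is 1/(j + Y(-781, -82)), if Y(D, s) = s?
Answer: -1/154181 ≈ -6.4859e-6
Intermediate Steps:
1/(j + Y(-781, -82)) = 1/(-154099 - 82) = 1/(-154181) = -1/154181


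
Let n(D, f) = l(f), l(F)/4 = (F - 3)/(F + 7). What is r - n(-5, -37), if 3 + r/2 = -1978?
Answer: -11902/3 ≈ -3967.3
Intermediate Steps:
r = -3962 (r = -6 + 2*(-1978) = -6 - 3956 = -3962)
l(F) = 4*(-3 + F)/(7 + F) (l(F) = 4*((F - 3)/(F + 7)) = 4*((-3 + F)/(7 + F)) = 4*(-3 + F)/(7 + F))
n(D, f) = 4*(-3 + f)/(7 + f)
r - n(-5, -37) = -3962 - 4*(-3 - 37)/(7 - 37) = -3962 - 4*(-40)/(-30) = -3962 - 4*(-1)*(-40)/30 = -3962 - 1*16/3 = -3962 - 16/3 = -11902/3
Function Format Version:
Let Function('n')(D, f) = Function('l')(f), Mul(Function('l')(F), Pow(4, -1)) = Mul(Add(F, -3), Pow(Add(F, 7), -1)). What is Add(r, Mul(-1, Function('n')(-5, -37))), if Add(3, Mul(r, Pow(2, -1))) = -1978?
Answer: Rational(-11902, 3) ≈ -3967.3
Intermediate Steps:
r = -3962 (r = Add(-6, Mul(2, -1978)) = Add(-6, -3956) = -3962)
Function('l')(F) = Mul(4, Pow(Add(7, F), -1), Add(-3, F)) (Function('l')(F) = Mul(4, Mul(Add(F, -3), Pow(Add(F, 7), -1))) = Mul(4, Mul(Add(-3, F), Pow(Add(7, F), -1))) = Mul(4, Mul(Pow(Add(7, F), -1), Add(-3, F))) = Mul(4, Pow(Add(7, F), -1), Add(-3, F)))
Function('n')(D, f) = Mul(4, Pow(Add(7, f), -1), Add(-3, f))
Add(r, Mul(-1, Function('n')(-5, -37))) = Add(-3962, Mul(-1, Mul(4, Pow(Add(7, -37), -1), Add(-3, -37)))) = Add(-3962, Mul(-1, Mul(4, Pow(-30, -1), -40))) = Add(-3962, Mul(-1, Mul(4, Rational(-1, 30), -40))) = Add(-3962, Mul(-1, Rational(16, 3))) = Add(-3962, Rational(-16, 3)) = Rational(-11902, 3)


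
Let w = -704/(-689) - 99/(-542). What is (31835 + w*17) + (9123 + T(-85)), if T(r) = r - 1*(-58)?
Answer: 15292837021/373438 ≈ 40952.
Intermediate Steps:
w = 449779/373438 (w = -704*(-1/689) - 99*(-1/542) = 704/689 + 99/542 = 449779/373438 ≈ 1.2044)
T(r) = 58 + r (T(r) = r + 58 = 58 + r)
(31835 + w*17) + (9123 + T(-85)) = (31835 + (449779/373438)*17) + (9123 + (58 - 85)) = (31835 + 7646243/373438) + (9123 - 27) = 11896044973/373438 + 9096 = 15292837021/373438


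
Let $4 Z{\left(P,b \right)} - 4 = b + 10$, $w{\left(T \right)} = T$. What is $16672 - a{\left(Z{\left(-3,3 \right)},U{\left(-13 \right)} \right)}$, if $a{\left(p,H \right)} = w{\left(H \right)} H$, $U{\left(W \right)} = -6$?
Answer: $16636$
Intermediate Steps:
$Z{\left(P,b \right)} = \frac{7}{2} + \frac{b}{4}$ ($Z{\left(P,b \right)} = 1 + \frac{b + 10}{4} = 1 + \frac{10 + b}{4} = 1 + \left(\frac{5}{2} + \frac{b}{4}\right) = \frac{7}{2} + \frac{b}{4}$)
$a{\left(p,H \right)} = H^{2}$ ($a{\left(p,H \right)} = H H = H^{2}$)
$16672 - a{\left(Z{\left(-3,3 \right)},U{\left(-13 \right)} \right)} = 16672 - \left(-6\right)^{2} = 16672 - 36 = 16636$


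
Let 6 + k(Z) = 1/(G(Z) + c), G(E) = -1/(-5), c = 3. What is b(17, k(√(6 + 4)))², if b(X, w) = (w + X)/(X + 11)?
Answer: 32761/200704 ≈ 0.16323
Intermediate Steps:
G(E) = ⅕ (G(E) = -1*(-⅕) = ⅕)
k(Z) = -91/16 (k(Z) = -6 + 1/(⅕ + 3) = -6 + 1/(16/5) = -6 + 5/16 = -91/16)
b(X, w) = (X + w)/(11 + X)
b(17, k(√(6 + 4)))² = ((17 - 91/16)/(11 + 17))² = ((181/16)/28)² = ((1/28)*(181/16))² = (181/448)² = 32761/200704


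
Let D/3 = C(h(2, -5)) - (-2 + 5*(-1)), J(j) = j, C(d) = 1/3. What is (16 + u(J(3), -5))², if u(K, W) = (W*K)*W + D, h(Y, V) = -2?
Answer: 12769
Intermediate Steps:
C(d) = ⅓
D = 22 (D = 3*(⅓ - (-2 + 5*(-1))) = 3*(⅓ - (-2 - 5)) = 3*(⅓ - 1*(-7)) = 3*(⅓ + 7) = 3*(22/3) = 22)
u(K, W) = 22 + K*W² (u(K, W) = (W*K)*W + 22 = (K*W)*W + 22 = K*W² + 22 = 22 + K*W²)
(16 + u(J(3), -5))² = (16 + (22 + 3*(-5)²))² = (16 + (22 + 3*25))² = (16 + (22 + 75))² = (16 + 97)² = 113² = 12769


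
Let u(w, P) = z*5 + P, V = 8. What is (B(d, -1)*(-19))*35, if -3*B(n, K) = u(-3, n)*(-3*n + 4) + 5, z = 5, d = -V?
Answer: 319865/3 ≈ 1.0662e+5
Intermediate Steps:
d = -8 (d = -1*8 = -8)
u(w, P) = 25 + P (u(w, P) = 5*5 + P = 25 + P)
B(n, K) = -5/3 - (4 - 3*n)*(25 + n)/3 (B(n, K) = -((25 + n)*(-3*n + 4) + 5)/3 = -((25 + n)*(4 - 3*n) + 5)/3 = -((4 - 3*n)*(25 + n) + 5)/3 = -(5 + (4 - 3*n)*(25 + n))/3 = -5/3 - (4 - 3*n)*(25 + n)/3)
(B(d, -1)*(-19))*35 = ((-35 + (-8)**2 + (71/3)*(-8))*(-19))*35 = ((-35 + 64 - 568/3)*(-19))*35 = -481/3*(-19)*35 = (9139/3)*35 = 319865/3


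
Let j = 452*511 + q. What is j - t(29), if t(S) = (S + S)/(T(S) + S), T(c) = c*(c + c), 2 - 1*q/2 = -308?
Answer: 13663926/59 ≈ 2.3159e+5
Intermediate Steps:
q = 620 (q = 4 - 2*(-308) = 4 + 616 = 620)
T(c) = 2*c² (T(c) = c*(2*c) = 2*c²)
j = 231592 (j = 452*511 + 620 = 230972 + 620 = 231592)
t(S) = 2*S/(S + 2*S²) (t(S) = (S + S)/(2*S² + S) = (2*S)/(S + 2*S²) = 2*S/(S + 2*S²))
j - t(29) = 231592 - 2/(1 + 2*29) = 231592 - 2/(1 + 58) = 231592 - 2/59 = 13663926/59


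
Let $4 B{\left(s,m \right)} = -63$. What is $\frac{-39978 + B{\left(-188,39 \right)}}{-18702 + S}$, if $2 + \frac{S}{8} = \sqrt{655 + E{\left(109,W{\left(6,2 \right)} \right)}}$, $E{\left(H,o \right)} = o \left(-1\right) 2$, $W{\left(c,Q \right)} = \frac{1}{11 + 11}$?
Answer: $\frac{16469266275}{7707075416} + \frac{159975 \sqrt{19811}}{963384427} \approx 2.1603$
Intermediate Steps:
$B{\left(s,m \right)} = - \frac{63}{4}$ ($B{\left(s,m \right)} = \frac{1}{4} \left(-63\right) = - \frac{63}{4}$)
$W{\left(c,Q \right)} = \frac{1}{22}$
$E{\left(H,o \right)} = - 2 o$ ($E{\left(H,o \right)} = - o 2 = - 2 o$)
$S = -16 + \frac{16 \sqrt{19811}}{11}$ ($S = -16 + 8 \sqrt{655 - \frac{1}{11}} = -16 + 8 \sqrt{\frac{7204}{11}} = -16 + 8 \frac{2 \sqrt{19811}}{11} = -16 + \frac{16 \sqrt{19811}}{11} \approx 188.73$)
$\frac{-39978 + B{\left(-188,39 \right)}}{-18702 + S} = \frac{-39978 - \frac{63}{4}}{-18702 - \left(16 - \frac{16 \sqrt{19811}}{11}\right)} = - \frac{159975}{4 \left(-18718 + \frac{16 \sqrt{19811}}{11}\right)}$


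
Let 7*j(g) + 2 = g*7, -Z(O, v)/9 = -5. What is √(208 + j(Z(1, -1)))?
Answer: √12383/7 ≈ 15.897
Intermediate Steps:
Z(O, v) = 45 (Z(O, v) = -9*(-5) = 45)
j(g) = -2/7 + g (j(g) = -2/7 + (g*7)/7 = -2/7 + (7*g)/7 = -2/7 + g)
√(208 + j(Z(1, -1))) = √(208 + (-2/7 + 45)) = √(208 + 313/7) = √(1769/7) = √12383/7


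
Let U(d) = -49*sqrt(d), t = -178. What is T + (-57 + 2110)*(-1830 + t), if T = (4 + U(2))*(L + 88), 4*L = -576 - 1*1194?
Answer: -4123842 + 34741*sqrt(2)/2 ≈ -4.0993e+6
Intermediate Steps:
L = -885/2 (L = (-576 - 1*1194)/4 = (-576 - 1194)/4 = (1/4)*(-1770) = -885/2 ≈ -442.50)
T = -1418 + 34741*sqrt(2)/2 (T = (4 - 49*sqrt(2))*(-885/2 + 88) = (4 - 49*sqrt(2))*(-709/2) = -1418 + 34741*sqrt(2)/2 ≈ 23148.)
T + (-57 + 2110)*(-1830 + t) = (-1418 + 34741*sqrt(2)/2) + (-57 + 2110)*(-1830 - 178) = (-1418 + 34741*sqrt(2)/2) + 2053*(-2008) = (-1418 + 34741*sqrt(2)/2) - 4122424 = -4123842 + 34741*sqrt(2)/2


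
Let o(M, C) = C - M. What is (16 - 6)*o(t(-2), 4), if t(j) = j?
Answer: 60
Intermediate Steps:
(16 - 6)*o(t(-2), 4) = (16 - 6)*(4 - 1*(-2)) = 10*(4 + 2) = 10*6 = 60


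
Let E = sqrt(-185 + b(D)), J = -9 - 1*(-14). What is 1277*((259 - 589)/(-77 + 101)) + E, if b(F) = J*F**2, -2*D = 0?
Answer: -70235/4 + I*sqrt(185) ≈ -17559.0 + 13.601*I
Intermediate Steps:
J = 5 (J = -9 + 14 = 5)
D = 0 (D = -1/2*0 = 0)
b(F) = 5*F**2
E = I*sqrt(185) (E = sqrt(-185 + 5*0**2) = sqrt(-185 + 5*0) = sqrt(-185 + 0) = sqrt(-185) = I*sqrt(185) ≈ 13.601*I)
1277*((259 - 589)/(-77 + 101)) + E = 1277*((259 - 589)/(-77 + 101)) + I*sqrt(185) = 1277*(-330/24) + I*sqrt(185) = 1277*(-330*1/24) + I*sqrt(185) = 1277*(-55/4) + I*sqrt(185) = -70235/4 + I*sqrt(185)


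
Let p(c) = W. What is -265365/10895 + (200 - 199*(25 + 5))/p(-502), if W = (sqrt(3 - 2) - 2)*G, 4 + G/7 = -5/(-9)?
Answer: -124672311/472843 ≈ -263.67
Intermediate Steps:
G = -217/9 (G = -28 + 7*(-5/(-9)) = -28 + 7*(-5*(-1/9)) = -28 + 7*(5/9) = -28 + 35/9 = -217/9 ≈ -24.111)
W = 217/9 (W = (sqrt(3 - 2) - 2)*(-217/9) = (sqrt(1) - 2)*(-217/9) = (1 - 2)*(-217/9) = -1*(-217/9) = 217/9 ≈ 24.111)
p(c) = 217/9
-265365/10895 + (200 - 199*(25 + 5))/p(-502) = -265365/10895 + (200 - 199*(25 + 5))/(217/9) = -265365*1/10895 + (200 - 199*30)*(9/217) = -53073/2179 + (200 - 5970)*(9/217) = -53073/2179 - 5770*9/217 = -53073/2179 - 51930/217 = -124672311/472843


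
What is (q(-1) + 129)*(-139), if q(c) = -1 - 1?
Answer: -17653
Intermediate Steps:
q(c) = -2
(q(-1) + 129)*(-139) = (-2 + 129)*(-139) = 127*(-139) = -17653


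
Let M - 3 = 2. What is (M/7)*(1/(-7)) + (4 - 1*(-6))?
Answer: 485/49 ≈ 9.8980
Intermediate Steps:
M = 5 (M = 3 + 2 = 5)
(M/7)*(1/(-7)) + (4 - 1*(-6)) = (5/7)*(1/(-7)) + (4 - 1*(-6)) = (5*(1/7))*(1*(-1/7)) + (4 + 6) = (5/7)*(-1/7) + 10 = -5/49 + 10 = 485/49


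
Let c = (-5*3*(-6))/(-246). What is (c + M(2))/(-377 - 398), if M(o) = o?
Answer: -67/31775 ≈ -0.0021086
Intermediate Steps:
c = -15/41 (c = -15*(-6)*(-1/246) = 90*(-1/246) = -15/41 ≈ -0.36585)
(c + M(2))/(-377 - 398) = (-15/41 + 2)/(-377 - 398) = (67/41)/(-775) = (67/41)*(-1/775) = -67/31775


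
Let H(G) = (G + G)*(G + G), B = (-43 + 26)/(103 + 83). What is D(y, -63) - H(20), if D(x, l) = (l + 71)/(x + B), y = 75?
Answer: -22291312/13933 ≈ -1599.9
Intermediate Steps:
B = -17/186 ≈ -0.091398
H(G) = 4*G² (H(G) = (2*G)*(2*G) = 4*G²)
D(x, l) = (71 + l)/(-17/186 + x) (D(x, l) = (l + 71)/(x - 17/186) = (71 + l)/(-17/186 + x))
D(y, -63) - H(20) = 186*(71 - 63)/(-17 + 186*75) - 4*20² = 186*8/(-17 + 13950) - 4*400 = 186*8/13933 - 1*1600 = 186*(1/13933)*8 - 1600 = 1488/13933 - 1600 = -22291312/13933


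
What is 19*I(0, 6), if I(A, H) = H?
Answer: 114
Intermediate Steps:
19*I(0, 6) = 19*6 = 114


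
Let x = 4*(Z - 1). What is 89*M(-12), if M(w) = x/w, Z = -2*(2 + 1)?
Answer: 623/3 ≈ 207.67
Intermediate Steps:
Z = -6 (Z = -2*3 = -6)
x = -28 (x = 4*(-6 - 1) = 4*(-7) = -28)
M(w) = -28/w
89*M(-12) = 89*(-28/(-12)) = 89*(-28*(-1/12)) = 89*(7/3) = 623/3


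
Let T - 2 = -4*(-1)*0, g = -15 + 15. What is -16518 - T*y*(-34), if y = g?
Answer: -16518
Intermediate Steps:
g = 0
T = 2 (T = 2 - 4*(-1)*0 = 2 + 4*0 = 2 + 0 = 2)
y = 0
-16518 - T*y*(-34) = -16518 - 2*0*(-34) = -16518 - 0*(-34) = -16518 - 1*0 = -16518 + 0 = -16518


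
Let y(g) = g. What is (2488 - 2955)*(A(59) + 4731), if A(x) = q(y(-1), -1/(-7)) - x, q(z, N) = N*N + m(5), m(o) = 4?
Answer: -107001375/49 ≈ -2.1837e+6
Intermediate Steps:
q(z, N) = 4 + N² (q(z, N) = N*N + 4 = N² + 4 = 4 + N²)
A(x) = 197/49 - x (A(x) = (4 + (-1/(-7))²) - x = (4 + (-1*(-⅐))²) - x = (4 + (⅐)²) - x = (4 + 1/49) - x = 197/49 - x)
(2488 - 2955)*(A(59) + 4731) = (2488 - 2955)*((197/49 - 1*59) + 4731) = -467*((197/49 - 59) + 4731) = -467*(-2694/49 + 4731) = -467*229125/49 = -107001375/49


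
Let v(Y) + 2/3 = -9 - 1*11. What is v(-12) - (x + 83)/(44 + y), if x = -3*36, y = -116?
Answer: -1513/72 ≈ -21.014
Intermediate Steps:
x = -108
v(Y) = -62/3 (v(Y) = -2/3 + (-9 - 1*11) = -2/3 + (-9 - 11) = -2/3 - 20 = -62/3)
v(-12) - (x + 83)/(44 + y) = -62/3 - (-108 + 83)/(44 - 116) = -62/3 - (-25)/(-72) = -62/3 - (-25)*(-1)/72 = -62/3 - 1*25/72 = -62/3 - 25/72 = -1513/72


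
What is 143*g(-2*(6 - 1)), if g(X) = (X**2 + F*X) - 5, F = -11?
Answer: 29315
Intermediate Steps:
g(X) = -5 + X**2 - 11*X (g(X) = (X**2 - 11*X) - 5 = -5 + X**2 - 11*X)
143*g(-2*(6 - 1)) = 143*(-5 + (-2*(6 - 1))**2 - (-22)*(6 - 1)) = 143*(-5 + (-2*5)**2 - (-22)*5) = 143*(-5 + (-10)**2 - 11*(-10)) = 143*(-5 + 100 + 110) = 143*205 = 29315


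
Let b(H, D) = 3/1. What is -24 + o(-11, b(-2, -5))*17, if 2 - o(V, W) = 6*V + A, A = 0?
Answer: 1132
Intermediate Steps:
b(H, D) = 3 (b(H, D) = 3*1 = 3)
o(V, W) = 2 - 6*V (o(V, W) = 2 - (6*V + 0) = 2 - 6*V)
-24 + o(-11, b(-2, -5))*17 = -24 + (2 - 6*(-11))*17 = -24 + (2 + 66)*17 = -24 + 68*17 = -24 + 1156 = 1132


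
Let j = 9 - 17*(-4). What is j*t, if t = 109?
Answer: 8393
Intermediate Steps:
j = 77 (j = 9 + 68 = 77)
j*t = 77*109 = 8393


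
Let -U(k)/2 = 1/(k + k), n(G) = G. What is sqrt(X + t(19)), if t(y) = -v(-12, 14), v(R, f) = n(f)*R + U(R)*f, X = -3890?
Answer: I*sqrt(134034)/6 ≈ 61.018*I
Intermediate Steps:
U(k) = -1/k (U(k) = -2/(k + k) = -2*1/(2*k) = -1/k)
v(R, f) = R*f - f/R (v(R, f) = f*R + (-1/R)*f = R*f - f/R)
t(y) = 1001/6 (t(y) = -(-12*14 - 1*14/(-12)) = -(-168 - 1*14*(-1/12)) = -(-168 + 7/6) = -1*(-1001/6) = 1001/6)
sqrt(X + t(19)) = sqrt(-3890 + 1001/6) = sqrt(-22339/6) = I*sqrt(134034)/6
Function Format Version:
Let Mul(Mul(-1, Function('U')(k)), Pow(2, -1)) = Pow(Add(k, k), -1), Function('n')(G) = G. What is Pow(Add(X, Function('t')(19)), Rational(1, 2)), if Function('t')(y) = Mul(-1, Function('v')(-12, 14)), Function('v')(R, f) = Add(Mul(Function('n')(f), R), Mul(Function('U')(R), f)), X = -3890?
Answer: Mul(Rational(1, 6), I, Pow(134034, Rational(1, 2))) ≈ Mul(61.018, I)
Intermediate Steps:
Function('U')(k) = Mul(-1, Pow(k, -1)) (Function('U')(k) = Mul(-2, Pow(Add(k, k), -1)) = Mul(-2, Pow(Mul(2, k), -1)) = Mul(-2, Mul(Rational(1, 2), Pow(k, -1))) = Mul(-1, Pow(k, -1)))
Function('v')(R, f) = Add(Mul(R, f), Mul(-1, f, Pow(R, -1))) (Function('v')(R, f) = Add(Mul(f, R), Mul(Mul(-1, Pow(R, -1)), f)) = Add(Mul(R, f), Mul(-1, f, Pow(R, -1))))
Function('t')(y) = Rational(1001, 6) (Function('t')(y) = Mul(-1, Add(Mul(-12, 14), Mul(-1, 14, Pow(-12, -1)))) = Mul(-1, Add(-168, Mul(-1, 14, Rational(-1, 12)))) = Mul(-1, Add(-168, Rational(7, 6))) = Mul(-1, Rational(-1001, 6)) = Rational(1001, 6))
Pow(Add(X, Function('t')(19)), Rational(1, 2)) = Pow(Add(-3890, Rational(1001, 6)), Rational(1, 2)) = Pow(Rational(-22339, 6), Rational(1, 2)) = Mul(Rational(1, 6), I, Pow(134034, Rational(1, 2)))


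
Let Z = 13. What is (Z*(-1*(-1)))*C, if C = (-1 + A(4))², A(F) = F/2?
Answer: 13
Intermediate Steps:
A(F) = F/2 (A(F) = F*(½) = F/2)
C = 1 (C = (-1 + (½)*4)² = (-1 + 2)² = 1² = 1)
(Z*(-1*(-1)))*C = (13*(-1*(-1)))*1 = (13*1)*1 = 13*1 = 13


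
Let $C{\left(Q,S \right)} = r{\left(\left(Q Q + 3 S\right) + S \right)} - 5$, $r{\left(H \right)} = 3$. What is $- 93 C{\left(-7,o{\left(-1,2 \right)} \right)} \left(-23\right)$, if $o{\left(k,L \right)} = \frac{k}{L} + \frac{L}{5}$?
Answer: $-4278$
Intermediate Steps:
$o{\left(k,L \right)} = \frac{L}{5} + \frac{k}{L}$ ($o{\left(k,L \right)} = \frac{k}{L} + L \frac{1}{5} = \frac{k}{L} + \frac{L}{5} = \frac{L}{5} + \frac{k}{L}$)
$C{\left(Q,S \right)} = -2$ ($C{\left(Q,S \right)} = 3 - 5 = -2$)
$- 93 C{\left(-7,o{\left(-1,2 \right)} \right)} \left(-23\right) = \left(-93\right) \left(-2\right) \left(-23\right) = 186 \left(-23\right) = -4278$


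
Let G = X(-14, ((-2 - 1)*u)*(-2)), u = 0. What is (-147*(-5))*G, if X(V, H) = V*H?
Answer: 0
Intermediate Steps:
X(V, H) = H*V
G = 0 (G = (((-2 - 1)*0)*(-2))*(-14) = (-3*0*(-2))*(-14) = (0*(-2))*(-14) = 0*(-14) = 0)
(-147*(-5))*G = -147*(-5)*0 = 735*0 = 0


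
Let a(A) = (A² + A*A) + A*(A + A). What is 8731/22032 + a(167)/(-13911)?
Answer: -778781617/102162384 ≈ -7.6230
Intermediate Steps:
a(A) = 4*A² (a(A) = (A² + A²) + A*(2*A) = 2*A² + 2*A² = 4*A²)
8731/22032 + a(167)/(-13911) = 8731/22032 + (4*167²)/(-13911) = 8731*(1/22032) + (4*27889)*(-1/13911) = 8731/22032 + 111556*(-1/13911) = 8731/22032 - 111556/13911 = -778781617/102162384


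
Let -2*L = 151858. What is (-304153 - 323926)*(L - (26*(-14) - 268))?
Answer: 47292464463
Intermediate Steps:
L = -75929 (L = -1/2*151858 = -75929)
(-304153 - 323926)*(L - (26*(-14) - 268)) = (-304153 - 323926)*(-75929 - (26*(-14) - 268)) = -628079*(-75929 - (-364 - 268)) = -628079*(-75929 - 1*(-632)) = -628079*(-75929 + 632) = -628079*(-75297) = 47292464463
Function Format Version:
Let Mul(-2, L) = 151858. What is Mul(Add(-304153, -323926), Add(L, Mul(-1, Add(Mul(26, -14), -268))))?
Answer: 47292464463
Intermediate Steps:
L = -75929 (L = Mul(Rational(-1, 2), 151858) = -75929)
Mul(Add(-304153, -323926), Add(L, Mul(-1, Add(Mul(26, -14), -268)))) = Mul(Add(-304153, -323926), Add(-75929, Mul(-1, Add(Mul(26, -14), -268)))) = Mul(-628079, Add(-75929, Mul(-1, Add(-364, -268)))) = Mul(-628079, Add(-75929, Mul(-1, -632))) = Mul(-628079, Add(-75929, 632)) = Mul(-628079, -75297) = 47292464463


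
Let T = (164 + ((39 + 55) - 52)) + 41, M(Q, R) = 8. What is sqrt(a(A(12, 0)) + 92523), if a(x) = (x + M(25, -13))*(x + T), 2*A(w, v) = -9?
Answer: sqrt(373487)/2 ≈ 305.57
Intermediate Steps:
A(w, v) = -9/2 (A(w, v) = (1/2)*(-9) = -9/2)
T = 247 (T = (164 + (94 - 52)) + 41 = (164 + 42) + 41 = 206 + 41 = 247)
a(x) = (8 + x)*(247 + x) (a(x) = (x + 8)*(x + 247) = (8 + x)*(247 + x))
sqrt(a(A(12, 0)) + 92523) = sqrt((1976 + (-9/2)**2 + 255*(-9/2)) + 92523) = sqrt((1976 + 81/4 - 2295/2) + 92523) = sqrt(3395/4 + 92523) = sqrt(373487/4) = sqrt(373487)/2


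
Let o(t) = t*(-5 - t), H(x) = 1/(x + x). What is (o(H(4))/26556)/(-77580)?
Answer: 41/131853726720 ≈ 3.1095e-10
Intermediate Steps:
H(x) = 1/(2*x)
(o(H(4))/26556)/(-77580) = (-(½)/4*(5 + (½)/4)/26556)/(-77580) = (-(½)*(¼)*(5 + (½)*(¼))*(1/26556))*(-1/77580) = (-1*⅛*(5 + ⅛)*(1/26556))*(-1/77580) = (-1*⅛*41/8*(1/26556))*(-1/77580) = -41/64*1/26556*(-1/77580) = -41/1699584*(-1/77580) = 41/131853726720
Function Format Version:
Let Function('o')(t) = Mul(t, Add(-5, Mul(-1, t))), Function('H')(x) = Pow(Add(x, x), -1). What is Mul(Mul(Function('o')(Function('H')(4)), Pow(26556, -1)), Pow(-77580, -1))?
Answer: Rational(41, 131853726720) ≈ 3.1095e-10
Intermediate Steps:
Function('H')(x) = Mul(Rational(1, 2), Pow(x, -1)) (Function('H')(x) = Pow(Mul(2, x), -1) = Mul(Rational(1, 2), Pow(x, -1)))
Mul(Mul(Function('o')(Function('H')(4)), Pow(26556, -1)), Pow(-77580, -1)) = Mul(Mul(Mul(-1, Mul(Rational(1, 2), Pow(4, -1)), Add(5, Mul(Rational(1, 2), Pow(4, -1)))), Pow(26556, -1)), Pow(-77580, -1)) = Mul(Mul(Mul(-1, Mul(Rational(1, 2), Rational(1, 4)), Add(5, Mul(Rational(1, 2), Rational(1, 4)))), Rational(1, 26556)), Rational(-1, 77580)) = Mul(Mul(Mul(-1, Rational(1, 8), Add(5, Rational(1, 8))), Rational(1, 26556)), Rational(-1, 77580)) = Mul(Mul(Mul(-1, Rational(1, 8), Rational(41, 8)), Rational(1, 26556)), Rational(-1, 77580)) = Mul(Mul(Rational(-41, 64), Rational(1, 26556)), Rational(-1, 77580)) = Mul(Rational(-41, 1699584), Rational(-1, 77580)) = Rational(41, 131853726720)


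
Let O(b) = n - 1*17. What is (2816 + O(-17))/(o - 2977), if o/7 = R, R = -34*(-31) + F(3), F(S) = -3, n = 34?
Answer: 2833/4380 ≈ 0.64680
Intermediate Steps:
O(b) = 17 (O(b) = 34 - 1*17 = 34 - 17 = 17)
R = 1051 (R = -34*(-31) - 3 = 1054 - 3 = 1051)
o = 7357 (o = 7*1051 = 7357)
(2816 + O(-17))/(o - 2977) = (2816 + 17)/(7357 - 2977) = 2833/4380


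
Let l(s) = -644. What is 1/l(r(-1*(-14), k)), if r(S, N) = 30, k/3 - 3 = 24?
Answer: -1/644 ≈ -0.0015528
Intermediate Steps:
k = 81 (k = 9 + 3*24 = 9 + 72 = 81)
1/l(r(-1*(-14), k)) = 1/(-644) = -1/644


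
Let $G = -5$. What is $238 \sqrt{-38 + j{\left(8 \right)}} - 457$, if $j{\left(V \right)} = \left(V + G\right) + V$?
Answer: $-457 + 714 i \sqrt{3} \approx -457.0 + 1236.7 i$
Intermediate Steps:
$j{\left(V \right)} = -5 + 2 V$ ($j{\left(V \right)} = \left(V - 5\right) + V = \left(-5 + V\right) + V = -5 + 2 V$)
$238 \sqrt{-38 + j{\left(8 \right)}} - 457 = 238 \sqrt{-38 + \left(-5 + 2 \cdot 8\right)} - 457 = 238 \sqrt{-38 + \left(-5 + 16\right)} - 457 = 238 \sqrt{-38 + 11} - 457 = 238 \sqrt{-27} - 457 = 238 \cdot 3 i \sqrt{3} - 457 = 714 i \sqrt{3} - 457 = -457 + 714 i \sqrt{3}$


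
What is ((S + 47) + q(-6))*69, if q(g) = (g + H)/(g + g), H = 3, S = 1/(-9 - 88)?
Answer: 1264701/388 ≈ 3259.5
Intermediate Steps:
S = -1/97 (S = 1/(-97) = -1/97 ≈ -0.010309)
q(g) = (3 + g)/(2*g) (q(g) = (g + 3)/(g + g) = (3 + g)/((2*g)) = (3 + g)*(1/(2*g)) = (3 + g)/(2*g))
((S + 47) + q(-6))*69 = ((-1/97 + 47) + (½)*(3 - 6)/(-6))*69 = (4558/97 + (½)*(-⅙)*(-3))*69 = (4558/97 + ¼)*69 = (18329/388)*69 = 1264701/388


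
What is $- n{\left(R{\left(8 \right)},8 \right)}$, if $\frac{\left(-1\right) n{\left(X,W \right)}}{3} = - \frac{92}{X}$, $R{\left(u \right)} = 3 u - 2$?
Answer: $- \frac{138}{11} \approx -12.545$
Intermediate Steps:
$R{\left(u \right)} = -2 + 3 u$
$n{\left(X,W \right)} = \frac{276}{X}$ ($n{\left(X,W \right)} = - 3 \left(- \frac{92}{X}\right) = \frac{276}{X}$)
$- n{\left(R{\left(8 \right)},8 \right)} = - \frac{276}{-2 + 3 \cdot 8} = - \frac{276}{-2 + 24} = - \frac{276}{22} = \left(-1\right) \frac{138}{11} = - \frac{138}{11}$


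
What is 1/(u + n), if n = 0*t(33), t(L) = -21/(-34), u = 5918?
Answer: 1/5918 ≈ 0.00016898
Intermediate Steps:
t(L) = 21/34 (t(L) = -21*(-1/34) = 21/34)
n = 0 (n = 0*(21/34) = 0)
1/(u + n) = 1/(5918 + 0) = 1/5918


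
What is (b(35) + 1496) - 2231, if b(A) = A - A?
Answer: -735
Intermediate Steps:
b(A) = 0
(b(35) + 1496) - 2231 = (0 + 1496) - 2231 = 1496 - 2231 = -735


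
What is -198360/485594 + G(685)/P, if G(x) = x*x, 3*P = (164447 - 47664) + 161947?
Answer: 20942321705/4511653854 ≈ 4.6418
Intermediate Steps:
P = 92910 (P = ((164447 - 47664) + 161947)/3 = (116783 + 161947)/3 = (1/3)*278730 = 92910)
G(x) = x**2
-198360/485594 + G(685)/P = -198360/485594 + 685**2/92910 = -198360*1/485594 + 469225*(1/92910) = -99180/242797 + 93845/18582 = 20942321705/4511653854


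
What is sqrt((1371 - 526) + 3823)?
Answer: 2*sqrt(1167) ≈ 68.323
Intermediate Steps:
sqrt((1371 - 526) + 3823) = sqrt(845 + 3823) = sqrt(4668) = 2*sqrt(1167)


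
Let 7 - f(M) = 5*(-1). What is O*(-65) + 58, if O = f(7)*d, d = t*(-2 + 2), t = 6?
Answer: 58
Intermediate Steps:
f(M) = 12 (f(M) = 7 - 5*(-1) = 7 - 1*(-5) = 7 + 5 = 12)
d = 0 (d = 6*(-2 + 2) = 6*0 = 0)
O = 0 (O = 12*0 = 0)
O*(-65) + 58 = 0*(-65) + 58 = 0 + 58 = 58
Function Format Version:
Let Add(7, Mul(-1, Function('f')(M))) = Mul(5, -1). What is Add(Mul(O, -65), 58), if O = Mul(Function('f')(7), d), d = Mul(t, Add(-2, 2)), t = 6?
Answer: 58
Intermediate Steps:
Function('f')(M) = 12 (Function('f')(M) = Add(7, Mul(-1, Mul(5, -1))) = Add(7, Mul(-1, -5)) = Add(7, 5) = 12)
d = 0 (d = Mul(6, Add(-2, 2)) = Mul(6, 0) = 0)
O = 0 (O = Mul(12, 0) = 0)
Add(Mul(O, -65), 58) = Add(Mul(0, -65), 58) = Add(0, 58) = 58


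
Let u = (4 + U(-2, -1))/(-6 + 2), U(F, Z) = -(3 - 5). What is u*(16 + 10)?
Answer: -39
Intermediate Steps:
U(F, Z) = 2 (U(F, Z) = -1*(-2) = 2)
u = -3/2 (u = (4 + 2)/(-6 + 2) = 6/(-4) = 6*(-¼) = -3/2 ≈ -1.5000)
u*(16 + 10) = -3*(16 + 10)/2 = -3/2*26 = -39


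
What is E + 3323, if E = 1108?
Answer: 4431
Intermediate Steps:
E + 3323 = 1108 + 3323 = 4431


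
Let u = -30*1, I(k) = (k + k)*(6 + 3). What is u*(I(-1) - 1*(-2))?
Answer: 480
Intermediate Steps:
I(k) = 18*k (I(k) = (2*k)*9 = 18*k)
u = -30
u*(I(-1) - 1*(-2)) = -30*(18*(-1) - 1*(-2)) = -30*(-18 + 2) = -30*(-16) = 480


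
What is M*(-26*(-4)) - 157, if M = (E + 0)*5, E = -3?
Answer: -1717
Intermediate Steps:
M = -15 (M = (-3 + 0)*5 = -3*5 = -15)
M*(-26*(-4)) - 157 = -(-390)*(-4) - 157 = -15*104 - 157 = -1560 - 157 = -1717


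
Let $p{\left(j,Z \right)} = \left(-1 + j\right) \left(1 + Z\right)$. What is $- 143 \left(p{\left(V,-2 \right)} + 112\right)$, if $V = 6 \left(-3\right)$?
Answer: $-18733$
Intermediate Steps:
$V = -18$
$p{\left(j,Z \right)} = \left(1 + Z\right) \left(-1 + j\right)$
$- 143 \left(p{\left(V,-2 \right)} + 112\right) = - 143 \left(\left(-1 - 18 - -2 - -36\right) + 112\right) = - 143 \left(\left(-1 - 18 + 2 + 36\right) + 112\right) = - 143 \left(19 + 112\right) = \left(-143\right) 131 = -18733$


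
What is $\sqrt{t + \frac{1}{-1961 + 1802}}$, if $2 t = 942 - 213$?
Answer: $\frac{\sqrt{36859062}}{318} \approx 19.092$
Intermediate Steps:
$t = \frac{729}{2}$ ($t = \frac{942 - 213}{2} = \frac{1}{2} \cdot 729 = \frac{729}{2} \approx 364.5$)
$\sqrt{t + \frac{1}{-1961 + 1802}} = \sqrt{\frac{729}{2} + \frac{1}{-1961 + 1802}} = \sqrt{\frac{729}{2} + \frac{1}{-159}} = \sqrt{\frac{729}{2} - \frac{1}{159}} = \sqrt{\frac{115909}{318}} = \frac{\sqrt{36859062}}{318}$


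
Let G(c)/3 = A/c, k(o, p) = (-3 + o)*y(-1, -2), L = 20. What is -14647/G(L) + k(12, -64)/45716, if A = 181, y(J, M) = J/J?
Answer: -13392040153/24823788 ≈ -539.48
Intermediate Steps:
y(J, M) = 1
k(o, p) = -3 + o (k(o, p) = (-3 + o)*1 = -3 + o)
G(c) = 543/c (G(c) = 3*(181/c) = 543/c)
-14647/G(L) + k(12, -64)/45716 = -14647/(543/20) + (-3 + 12)/45716 = -14647/(543*(1/20)) + 9*(1/45716) = -14647/543/20 + 9/45716 = -14647*20/543 + 9/45716 = -292940/543 + 9/45716 = -13392040153/24823788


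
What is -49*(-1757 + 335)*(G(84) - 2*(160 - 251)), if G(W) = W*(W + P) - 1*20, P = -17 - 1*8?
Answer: 356612004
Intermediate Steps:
P = -25 (P = -17 - 8 = -25)
G(W) = -20 + W*(-25 + W) (G(W) = W*(W - 25) - 1*20 = W*(-25 + W) - 20 = -20 + W*(-25 + W))
-49*(-1757 + 335)*(G(84) - 2*(160 - 251)) = -49*(-1757 + 335)*((-20 + 84² - 25*84) - 2*(160 - 251)) = -(-69678)*((-20 + 7056 - 2100) - 2*(-91)) = -(-69678)*(4936 + 182) = -(-69678)*5118 = -49*(-7277796) = 356612004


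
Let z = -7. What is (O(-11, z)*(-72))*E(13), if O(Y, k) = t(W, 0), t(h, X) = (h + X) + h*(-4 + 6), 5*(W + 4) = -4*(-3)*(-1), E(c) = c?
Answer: 89856/5 ≈ 17971.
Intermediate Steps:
W = -32/5 (W = -4 + (-4*(-3)*(-1))/5 = -4 + (12*(-1))/5 = -4 + (⅕)*(-12) = -4 - 12/5 = -32/5 ≈ -6.4000)
t(h, X) = X + 3*h (t(h, X) = (X + h) + h*2 = (X + h) + 2*h = X + 3*h)
O(Y, k) = -96/5 (O(Y, k) = 0 + 3*(-32/5) = 0 - 96/5 = -96/5)
(O(-11, z)*(-72))*E(13) = -96/5*(-72)*13 = (6912/5)*13 = 89856/5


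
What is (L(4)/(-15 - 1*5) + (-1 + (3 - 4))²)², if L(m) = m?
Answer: 361/25 ≈ 14.440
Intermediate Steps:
(L(4)/(-15 - 1*5) + (-1 + (3 - 4))²)² = (4/(-15 - 1*5) + (-1 + (3 - 4))²)² = (4/(-15 - 5) + (-1 - 1)²)² = (4/(-20) + (-2)²)² = (4*(-1/20) + 4)² = (-⅕ + 4)² = (19/5)² = 361/25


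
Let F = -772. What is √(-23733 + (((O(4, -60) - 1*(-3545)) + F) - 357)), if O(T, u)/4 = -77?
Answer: 5*I*√865 ≈ 147.05*I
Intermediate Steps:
O(T, u) = -308 (O(T, u) = 4*(-77) = -308)
√(-23733 + (((O(4, -60) - 1*(-3545)) + F) - 357)) = √(-23733 + (((-308 - 1*(-3545)) - 772) - 357)) = √(-23733 + (((-308 + 3545) - 772) - 357)) = √(-23733 + ((3237 - 772) - 357)) = √(-23733 + (2465 - 357)) = √(-23733 + 2108) = √(-21625) = 5*I*√865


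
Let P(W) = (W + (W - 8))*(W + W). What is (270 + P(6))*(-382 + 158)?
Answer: -71232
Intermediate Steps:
P(W) = 2*W*(-8 + 2*W) (P(W) = (W + (-8 + W))*(2*W) = (-8 + 2*W)*(2*W) = 2*W*(-8 + 2*W))
(270 + P(6))*(-382 + 158) = (270 + 4*6*(-4 + 6))*(-382 + 158) = (270 + 4*6*2)*(-224) = (270 + 48)*(-224) = 318*(-224) = -71232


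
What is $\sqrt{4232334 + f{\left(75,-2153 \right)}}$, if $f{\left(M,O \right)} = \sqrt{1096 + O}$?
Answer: $\sqrt{4232334 + i \sqrt{1057}} \approx 2057.3 + 0.008 i$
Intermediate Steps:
$\sqrt{4232334 + f{\left(75,-2153 \right)}} = \sqrt{4232334 + \sqrt{1096 - 2153}} = \sqrt{4232334 + \sqrt{-1057}} = \sqrt{4232334 + i \sqrt{1057}}$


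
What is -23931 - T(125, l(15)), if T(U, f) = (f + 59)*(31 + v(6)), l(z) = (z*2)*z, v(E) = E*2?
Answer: -45818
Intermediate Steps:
v(E) = 2*E
l(z) = 2*z**2 (l(z) = (2*z)*z = 2*z**2)
T(U, f) = 2537 + 43*f (T(U, f) = (f + 59)*(31 + 2*6) = (59 + f)*(31 + 12) = (59 + f)*43 = 2537 + 43*f)
-23931 - T(125, l(15)) = -23931 - (2537 + 43*(2*15**2)) = -23931 - (2537 + 43*(2*225)) = -23931 - (2537 + 43*450) = -23931 - (2537 + 19350) = -23931 - 1*21887 = -23931 - 21887 = -45818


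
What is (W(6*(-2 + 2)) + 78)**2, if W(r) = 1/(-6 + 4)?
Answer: 24025/4 ≈ 6006.3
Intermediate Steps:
W(r) = -1/2 (W(r) = 1/(-2) = -1/2)
(W(6*(-2 + 2)) + 78)**2 = (-1/2 + 78)**2 = (155/2)**2 = 24025/4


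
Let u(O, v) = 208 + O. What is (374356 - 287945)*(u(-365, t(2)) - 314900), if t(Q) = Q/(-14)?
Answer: -27224390427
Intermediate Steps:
t(Q) = -Q/14 (t(Q) = Q*(-1/14) = -Q/14)
(374356 - 287945)*(u(-365, t(2)) - 314900) = (374356 - 287945)*((208 - 365) - 314900) = 86411*(-157 - 314900) = 86411*(-315057) = -27224390427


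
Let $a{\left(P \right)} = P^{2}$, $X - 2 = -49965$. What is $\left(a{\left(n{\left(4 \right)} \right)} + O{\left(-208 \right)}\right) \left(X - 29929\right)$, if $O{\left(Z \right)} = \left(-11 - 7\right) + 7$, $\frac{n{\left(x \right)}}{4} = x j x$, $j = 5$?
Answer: $-8180061988$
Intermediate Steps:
$n{\left(x \right)} = 20 x^{2}$ ($n{\left(x \right)} = 4 x 5 x = 4 \cdot 5 x x = 4 \cdot 5 x^{2} = 20 x^{2}$)
$O{\left(Z \right)} = -11$ ($O{\left(Z \right)} = -18 + 7 = -11$)
$X = -49963$ ($X = 2 - 49965 = -49963$)
$\left(a{\left(n{\left(4 \right)} \right)} + O{\left(-208 \right)}\right) \left(X - 29929\right) = \left(\left(20 \cdot 4^{2}\right)^{2} - 11\right) \left(-49963 - 29929\right) = \left(\left(20 \cdot 16\right)^{2} - 11\right) \left(-79892\right) = \left(320^{2} - 11\right) \left(-79892\right) = \left(102400 - 11\right) \left(-79892\right) = 102389 \left(-79892\right) = -8180061988$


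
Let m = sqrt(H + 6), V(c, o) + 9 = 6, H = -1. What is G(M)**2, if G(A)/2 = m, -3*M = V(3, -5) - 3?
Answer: 20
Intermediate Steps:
V(c, o) = -3 (V(c, o) = -9 + 6 = -3)
M = 2 (M = -(-3 - 3)/3 = -1/3*(-6) = 2)
m = sqrt(5) (m = sqrt(-1 + 6) = sqrt(5) ≈ 2.2361)
G(A) = 2*sqrt(5)
G(M)**2 = (2*sqrt(5))**2 = 20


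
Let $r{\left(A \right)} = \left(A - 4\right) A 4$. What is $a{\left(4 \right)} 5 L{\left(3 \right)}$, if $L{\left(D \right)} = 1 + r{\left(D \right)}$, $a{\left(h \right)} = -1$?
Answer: $55$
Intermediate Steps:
$r{\left(A \right)} = 4 A \left(-4 + A\right)$ ($r{\left(A \right)} = \left(-4 + A\right) A 4 = A \left(-4 + A\right) 4 = 4 A \left(-4 + A\right)$)
$L{\left(D \right)} = 1 + 4 D \left(-4 + D\right)$
$a{\left(4 \right)} 5 L{\left(3 \right)} = \left(-1\right) 5 \left(1 + 4 \cdot 3 \left(-4 + 3\right)\right) = - 5 \left(1 + 4 \cdot 3 \left(-1\right)\right) = - 5 \left(1 - 12\right) = \left(-5\right) \left(-11\right) = 55$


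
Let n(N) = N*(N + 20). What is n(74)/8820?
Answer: 1739/2205 ≈ 0.78866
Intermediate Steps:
n(N) = N*(20 + N)
n(74)/8820 = (74*(20 + 74))/8820 = (74*94)*(1/8820) = 6956*(1/8820) = 1739/2205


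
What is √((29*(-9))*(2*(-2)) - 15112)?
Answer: 2*I*√3517 ≈ 118.61*I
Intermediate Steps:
√((29*(-9))*(2*(-2)) - 15112) = √(-261*(-4) - 15112) = √(1044 - 15112) = √(-14068) = 2*I*√3517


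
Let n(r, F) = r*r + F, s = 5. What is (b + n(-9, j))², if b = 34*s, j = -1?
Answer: 62500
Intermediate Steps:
n(r, F) = F + r² (n(r, F) = r² + F = F + r²)
b = 170 (b = 34*5 = 170)
(b + n(-9, j))² = (170 + (-1 + (-9)²))² = (170 + (-1 + 81))² = (170 + 80)² = 250² = 62500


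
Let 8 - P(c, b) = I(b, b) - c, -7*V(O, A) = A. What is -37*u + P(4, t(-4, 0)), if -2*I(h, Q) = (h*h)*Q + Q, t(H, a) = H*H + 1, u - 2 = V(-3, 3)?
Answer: 16932/7 ≈ 2418.9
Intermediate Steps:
V(O, A) = -A/7
u = 11/7 (u = 2 - 1/7*3 = 2 - 3/7 = 11/7 ≈ 1.5714)
t(H, a) = 1 + H**2 (t(H, a) = H**2 + 1 = 1 + H**2)
I(h, Q) = -Q/2 - Q*h**2/2 (I(h, Q) = -((h*h)*Q + Q)/2 = -(h**2*Q + Q)/2 = -(Q*h**2 + Q)/2 = -(Q + Q*h**2)/2 = -Q/2 - Q*h**2/2)
P(c, b) = 8 + c + b*(1 + b**2)/2 (P(c, b) = 8 - (-b*(1 + b**2)/2 - c) = 8 - (-c - b*(1 + b**2)/2) = 8 + (c + b*(1 + b**2)/2) = 8 + c + b*(1 + b**2)/2)
-37*u + P(4, t(-4, 0)) = -37*11/7 + (8 + 4 + (1 + (-4)**2)/2 + (1 + (-4)**2)**3/2) = -407/7 + (8 + 4 + (1 + 16)/2 + (1 + 16)**3/2) = -407/7 + (8 + 4 + (1/2)*17 + (1/2)*17**3) = -407/7 + (8 + 4 + 17/2 + (1/2)*4913) = -407/7 + (8 + 4 + 17/2 + 4913/2) = -407/7 + 2477 = 16932/7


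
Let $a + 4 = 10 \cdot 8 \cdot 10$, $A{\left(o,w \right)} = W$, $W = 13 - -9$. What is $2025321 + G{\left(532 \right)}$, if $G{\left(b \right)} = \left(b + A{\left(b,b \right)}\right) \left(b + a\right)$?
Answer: $2761033$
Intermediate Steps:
$W = 22$ ($W = 13 + 9 = 22$)
$A{\left(o,w \right)} = 22$
$a = 796$ ($a = -4 + 10 \cdot 8 \cdot 10 = -4 + 80 \cdot 10 = -4 + 800 = 796$)
$G{\left(b \right)} = \left(22 + b\right) \left(796 + b\right)$ ($G{\left(b \right)} = \left(b + 22\right) \left(b + 796\right) = \left(22 + b\right) \left(796 + b\right)$)
$2025321 + G{\left(532 \right)} = 2025321 + \left(17512 + 532^{2} + 818 \cdot 532\right) = 2025321 + \left(17512 + 283024 + 435176\right) = 2025321 + 735712 = 2761033$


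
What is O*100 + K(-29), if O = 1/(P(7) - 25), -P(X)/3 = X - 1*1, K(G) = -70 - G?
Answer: -1863/43 ≈ -43.326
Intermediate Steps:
P(X) = 3 - 3*X (P(X) = -3*(X - 1*1) = -3*(X - 1) = -3*(-1 + X) = 3 - 3*X)
O = -1/43 (O = 1/((3 - 3*7) - 25) = 1/((3 - 21) - 25) = 1/(-18 - 25) = 1/(-43) = -1/43 ≈ -0.023256)
O*100 + K(-29) = -1/43*100 + (-70 - 1*(-29)) = -100/43 + (-70 + 29) = -100/43 - 41 = -1863/43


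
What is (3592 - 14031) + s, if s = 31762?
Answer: 21323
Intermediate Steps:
(3592 - 14031) + s = (3592 - 14031) + 31762 = -10439 + 31762 = 21323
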